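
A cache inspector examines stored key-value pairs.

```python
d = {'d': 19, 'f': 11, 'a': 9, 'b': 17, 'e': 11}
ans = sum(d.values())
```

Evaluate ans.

Step 1: d.values() = [19, 11, 9, 17, 11].
Step 2: sum = 67.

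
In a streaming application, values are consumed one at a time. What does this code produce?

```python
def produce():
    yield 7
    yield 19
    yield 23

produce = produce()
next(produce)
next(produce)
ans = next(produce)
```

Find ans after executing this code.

Step 1: produce() creates a generator.
Step 2: next(produce) yields 7 (consumed and discarded).
Step 3: next(produce) yields 19 (consumed and discarded).
Step 4: next(produce) yields 23, assigned to ans.
Therefore ans = 23.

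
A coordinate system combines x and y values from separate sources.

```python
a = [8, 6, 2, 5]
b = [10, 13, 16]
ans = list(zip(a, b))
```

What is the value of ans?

Step 1: zip stops at shortest (len(a)=4, len(b)=3):
  Index 0: (8, 10)
  Index 1: (6, 13)
  Index 2: (2, 16)
Step 2: Last element of a (5) has no pair, dropped.
Therefore ans = [(8, 10), (6, 13), (2, 16)].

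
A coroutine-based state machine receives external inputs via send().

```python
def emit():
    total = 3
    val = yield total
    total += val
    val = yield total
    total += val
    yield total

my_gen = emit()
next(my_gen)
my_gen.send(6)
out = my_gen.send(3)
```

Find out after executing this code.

Step 1: next() -> yield total=3.
Step 2: send(6) -> val=6, total = 3+6 = 9, yield 9.
Step 3: send(3) -> val=3, total = 9+3 = 12, yield 12.
Therefore out = 12.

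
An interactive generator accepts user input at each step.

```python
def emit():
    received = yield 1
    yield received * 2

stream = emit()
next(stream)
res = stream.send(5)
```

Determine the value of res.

Step 1: next(stream) advances to first yield, producing 1.
Step 2: send(5) resumes, received = 5.
Step 3: yield received * 2 = 5 * 2 = 10.
Therefore res = 10.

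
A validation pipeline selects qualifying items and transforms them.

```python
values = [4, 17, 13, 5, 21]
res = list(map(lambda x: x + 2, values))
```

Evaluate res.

Step 1: Apply lambda x: x + 2 to each element:
  4 -> 6
  17 -> 19
  13 -> 15
  5 -> 7
  21 -> 23
Therefore res = [6, 19, 15, 7, 23].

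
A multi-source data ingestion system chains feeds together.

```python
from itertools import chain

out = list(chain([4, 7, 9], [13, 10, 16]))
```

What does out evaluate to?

Step 1: chain() concatenates iterables: [4, 7, 9] + [13, 10, 16].
Therefore out = [4, 7, 9, 13, 10, 16].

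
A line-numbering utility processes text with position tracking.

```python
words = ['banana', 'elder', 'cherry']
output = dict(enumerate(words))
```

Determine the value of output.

Step 1: enumerate pairs indices with words:
  0 -> 'banana'
  1 -> 'elder'
  2 -> 'cherry'
Therefore output = {0: 'banana', 1: 'elder', 2: 'cherry'}.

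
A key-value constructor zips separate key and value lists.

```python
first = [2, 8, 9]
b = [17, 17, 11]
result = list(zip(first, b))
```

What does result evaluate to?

Step 1: zip pairs elements at same index:
  Index 0: (2, 17)
  Index 1: (8, 17)
  Index 2: (9, 11)
Therefore result = [(2, 17), (8, 17), (9, 11)].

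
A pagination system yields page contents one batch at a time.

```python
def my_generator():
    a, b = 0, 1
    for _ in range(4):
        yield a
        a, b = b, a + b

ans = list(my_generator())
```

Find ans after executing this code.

Step 1: Fibonacci-like sequence starting with a=0, b=1:
  Iteration 1: yield a=0, then a,b = 1,1
  Iteration 2: yield a=1, then a,b = 1,2
  Iteration 3: yield a=1, then a,b = 2,3
  Iteration 4: yield a=2, then a,b = 3,5
Therefore ans = [0, 1, 1, 2].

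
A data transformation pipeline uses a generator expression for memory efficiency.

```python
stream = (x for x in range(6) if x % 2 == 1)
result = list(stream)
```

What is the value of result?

Step 1: Filter range(6) keeping only odd values:
  x=0: even, excluded
  x=1: odd, included
  x=2: even, excluded
  x=3: odd, included
  x=4: even, excluded
  x=5: odd, included
Therefore result = [1, 3, 5].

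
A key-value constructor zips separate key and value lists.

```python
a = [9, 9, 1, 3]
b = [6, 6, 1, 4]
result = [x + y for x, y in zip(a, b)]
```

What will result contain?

Step 1: Add corresponding elements:
  9 + 6 = 15
  9 + 6 = 15
  1 + 1 = 2
  3 + 4 = 7
Therefore result = [15, 15, 2, 7].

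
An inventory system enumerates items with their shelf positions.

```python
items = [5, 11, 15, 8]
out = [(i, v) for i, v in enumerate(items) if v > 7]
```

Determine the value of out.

Step 1: Filter enumerate([5, 11, 15, 8]) keeping v > 7:
  (0, 5): 5 <= 7, excluded
  (1, 11): 11 > 7, included
  (2, 15): 15 > 7, included
  (3, 8): 8 > 7, included
Therefore out = [(1, 11), (2, 15), (3, 8)].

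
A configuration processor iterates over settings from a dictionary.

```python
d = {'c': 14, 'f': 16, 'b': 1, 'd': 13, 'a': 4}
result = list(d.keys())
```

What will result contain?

Step 1: d.keys() returns the dictionary keys in insertion order.
Therefore result = ['c', 'f', 'b', 'd', 'a'].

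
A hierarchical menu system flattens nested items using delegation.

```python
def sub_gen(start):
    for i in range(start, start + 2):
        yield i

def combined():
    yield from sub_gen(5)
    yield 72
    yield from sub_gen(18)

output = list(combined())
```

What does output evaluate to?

Step 1: combined() delegates to sub_gen(5):
  yield 5
  yield 6
Step 2: yield 72
Step 3: Delegates to sub_gen(18):
  yield 18
  yield 19
Therefore output = [5, 6, 72, 18, 19].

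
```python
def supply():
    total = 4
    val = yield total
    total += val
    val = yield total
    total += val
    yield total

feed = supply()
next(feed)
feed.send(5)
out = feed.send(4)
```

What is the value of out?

Step 1: next() -> yield total=4.
Step 2: send(5) -> val=5, total = 4+5 = 9, yield 9.
Step 3: send(4) -> val=4, total = 9+4 = 13, yield 13.
Therefore out = 13.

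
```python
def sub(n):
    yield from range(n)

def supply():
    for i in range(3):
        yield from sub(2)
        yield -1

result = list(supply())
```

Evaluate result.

Step 1: For each i in range(3):
  i=0: yield from sub(2) -> [0, 1], then yield -1
  i=1: yield from sub(2) -> [0, 1], then yield -1
  i=2: yield from sub(2) -> [0, 1], then yield -1
Therefore result = [0, 1, -1, 0, 1, -1, 0, 1, -1].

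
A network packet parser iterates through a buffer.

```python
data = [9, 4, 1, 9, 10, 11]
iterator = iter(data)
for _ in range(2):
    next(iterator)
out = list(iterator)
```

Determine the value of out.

Step 1: Create iterator over [9, 4, 1, 9, 10, 11].
Step 2: Advance 2 positions (consuming [9, 4]).
Step 3: list() collects remaining elements: [1, 9, 10, 11].
Therefore out = [1, 9, 10, 11].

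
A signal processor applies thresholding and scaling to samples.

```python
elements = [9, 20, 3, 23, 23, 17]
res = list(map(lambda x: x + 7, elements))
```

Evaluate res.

Step 1: Apply lambda x: x + 7 to each element:
  9 -> 16
  20 -> 27
  3 -> 10
  23 -> 30
  23 -> 30
  17 -> 24
Therefore res = [16, 27, 10, 30, 30, 24].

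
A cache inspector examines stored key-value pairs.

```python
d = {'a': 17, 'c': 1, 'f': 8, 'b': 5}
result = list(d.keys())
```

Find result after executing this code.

Step 1: d.keys() returns the dictionary keys in insertion order.
Therefore result = ['a', 'c', 'f', 'b'].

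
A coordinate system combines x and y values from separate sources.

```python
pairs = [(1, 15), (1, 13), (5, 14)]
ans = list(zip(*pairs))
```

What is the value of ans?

Step 1: zip(*pairs) transposes: unzips [(1, 15), (1, 13), (5, 14)] into separate sequences.
Step 2: First elements: (1, 1, 5), second elements: (15, 13, 14).
Therefore ans = [(1, 1, 5), (15, 13, 14)].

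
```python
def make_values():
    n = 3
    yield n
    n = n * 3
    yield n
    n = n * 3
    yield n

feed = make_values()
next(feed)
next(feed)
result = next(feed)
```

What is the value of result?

Step 1: Trace through generator execution:
  Yield 1: n starts at 3, yield 3
  Yield 2: n = 3 * 3 = 9, yield 9
  Yield 3: n = 9 * 3 = 27, yield 27
Step 2: First next() gets 3, second next() gets the second value, third next() yields 27.
Therefore result = 27.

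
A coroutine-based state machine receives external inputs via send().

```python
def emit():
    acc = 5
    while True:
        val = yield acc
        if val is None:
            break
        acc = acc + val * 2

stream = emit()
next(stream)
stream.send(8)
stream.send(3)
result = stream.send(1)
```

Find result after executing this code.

Step 1: next() -> yield acc=5.
Step 2: send(8) -> val=8, acc = 5 + 8*2 = 21, yield 21.
Step 3: send(3) -> val=3, acc = 21 + 3*2 = 27, yield 27.
Step 4: send(1) -> val=1, acc = 27 + 1*2 = 29, yield 29.
Therefore result = 29.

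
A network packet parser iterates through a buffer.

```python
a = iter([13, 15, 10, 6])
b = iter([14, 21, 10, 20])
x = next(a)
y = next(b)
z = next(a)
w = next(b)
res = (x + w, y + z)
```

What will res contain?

Step 1: a iterates [13, 15, 10, 6], b iterates [14, 21, 10, 20].
Step 2: x = next(a) = 13, y = next(b) = 14.
Step 3: z = next(a) = 15, w = next(b) = 21.
Step 4: res = (13 + 21, 14 + 15) = (34, 29).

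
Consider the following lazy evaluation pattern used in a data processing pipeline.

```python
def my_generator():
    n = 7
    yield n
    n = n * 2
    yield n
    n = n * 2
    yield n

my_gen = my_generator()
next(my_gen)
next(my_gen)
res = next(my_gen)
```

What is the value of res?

Step 1: Trace through generator execution:
  Yield 1: n starts at 7, yield 7
  Yield 2: n = 7 * 2 = 14, yield 14
  Yield 3: n = 14 * 2 = 28, yield 28
Step 2: First next() gets 7, second next() gets the second value, third next() yields 28.
Therefore res = 28.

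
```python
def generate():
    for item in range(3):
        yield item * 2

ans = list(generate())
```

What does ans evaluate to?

Step 1: For each item in range(3), yield item * 2:
  item=0: yield 0 * 2 = 0
  item=1: yield 1 * 2 = 2
  item=2: yield 2 * 2 = 4
Therefore ans = [0, 2, 4].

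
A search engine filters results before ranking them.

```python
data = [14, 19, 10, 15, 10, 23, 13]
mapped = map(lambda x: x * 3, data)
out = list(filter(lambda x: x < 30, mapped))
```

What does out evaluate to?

Step 1: Map x * 3:
  14 -> 42
  19 -> 57
  10 -> 30
  15 -> 45
  10 -> 30
  23 -> 69
  13 -> 39
Step 2: Filter for < 30:
  42: removed
  57: removed
  30: removed
  45: removed
  30: removed
  69: removed
  39: removed
Therefore out = [].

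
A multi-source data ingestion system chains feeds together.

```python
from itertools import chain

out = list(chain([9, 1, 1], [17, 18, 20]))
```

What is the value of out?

Step 1: chain() concatenates iterables: [9, 1, 1] + [17, 18, 20].
Therefore out = [9, 1, 1, 17, 18, 20].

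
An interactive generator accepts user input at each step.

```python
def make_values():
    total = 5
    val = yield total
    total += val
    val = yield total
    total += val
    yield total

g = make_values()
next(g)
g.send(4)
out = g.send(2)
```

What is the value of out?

Step 1: next() -> yield total=5.
Step 2: send(4) -> val=4, total = 5+4 = 9, yield 9.
Step 3: send(2) -> val=2, total = 9+2 = 11, yield 11.
Therefore out = 11.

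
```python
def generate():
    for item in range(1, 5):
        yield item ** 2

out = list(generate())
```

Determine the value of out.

Step 1: For each item in range(1, 5), yield item**2:
  item=1: yield 1**2 = 1
  item=2: yield 2**2 = 4
  item=3: yield 3**2 = 9
  item=4: yield 4**2 = 16
Therefore out = [1, 4, 9, 16].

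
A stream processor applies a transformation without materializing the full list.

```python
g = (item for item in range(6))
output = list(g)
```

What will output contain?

Step 1: Generator expression iterates range(6): [0, 1, 2, 3, 4, 5].
Step 2: list() collects all values.
Therefore output = [0, 1, 2, 3, 4, 5].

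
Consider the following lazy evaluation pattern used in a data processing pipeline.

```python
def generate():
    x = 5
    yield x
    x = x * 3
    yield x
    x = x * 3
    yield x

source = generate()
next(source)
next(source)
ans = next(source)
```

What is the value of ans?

Step 1: Trace through generator execution:
  Yield 1: x starts at 5, yield 5
  Yield 2: x = 5 * 3 = 15, yield 15
  Yield 3: x = 15 * 3 = 45, yield 45
Step 2: First next() gets 5, second next() gets the second value, third next() yields 45.
Therefore ans = 45.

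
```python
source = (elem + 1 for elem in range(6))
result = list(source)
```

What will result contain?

Step 1: For each elem in range(6), compute elem+1:
  elem=0: 0+1 = 1
  elem=1: 1+1 = 2
  elem=2: 2+1 = 3
  elem=3: 3+1 = 4
  elem=4: 4+1 = 5
  elem=5: 5+1 = 6
Therefore result = [1, 2, 3, 4, 5, 6].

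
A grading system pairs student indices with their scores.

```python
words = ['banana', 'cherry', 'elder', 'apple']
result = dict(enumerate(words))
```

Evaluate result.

Step 1: enumerate pairs indices with words:
  0 -> 'banana'
  1 -> 'cherry'
  2 -> 'elder'
  3 -> 'apple'
Therefore result = {0: 'banana', 1: 'cherry', 2: 'elder', 3: 'apple'}.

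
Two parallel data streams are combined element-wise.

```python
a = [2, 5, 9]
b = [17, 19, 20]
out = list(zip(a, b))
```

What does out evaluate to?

Step 1: zip pairs elements at same index:
  Index 0: (2, 17)
  Index 1: (5, 19)
  Index 2: (9, 20)
Therefore out = [(2, 17), (5, 19), (9, 20)].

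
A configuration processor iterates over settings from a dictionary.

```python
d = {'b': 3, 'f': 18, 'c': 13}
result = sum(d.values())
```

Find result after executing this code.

Step 1: d.values() = [3, 18, 13].
Step 2: sum = 34.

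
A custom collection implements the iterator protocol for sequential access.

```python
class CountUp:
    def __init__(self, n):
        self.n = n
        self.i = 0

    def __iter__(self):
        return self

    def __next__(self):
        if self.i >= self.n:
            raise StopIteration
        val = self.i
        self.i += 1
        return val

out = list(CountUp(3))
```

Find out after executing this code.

Step 1: CountUp(3) creates an iterator counting 0 to 2.
Step 2: list() consumes all values: [0, 1, 2].
Therefore out = [0, 1, 2].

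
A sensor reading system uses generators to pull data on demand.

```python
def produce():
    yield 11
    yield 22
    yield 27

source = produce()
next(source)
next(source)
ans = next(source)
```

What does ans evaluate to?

Step 1: produce() creates a generator.
Step 2: next(source) yields 11 (consumed and discarded).
Step 3: next(source) yields 22 (consumed and discarded).
Step 4: next(source) yields 27, assigned to ans.
Therefore ans = 27.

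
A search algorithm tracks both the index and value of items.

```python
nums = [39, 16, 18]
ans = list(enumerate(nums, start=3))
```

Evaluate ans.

Step 1: enumerate with start=3:
  (3, 39)
  (4, 16)
  (5, 18)
Therefore ans = [(3, 39), (4, 16), (5, 18)].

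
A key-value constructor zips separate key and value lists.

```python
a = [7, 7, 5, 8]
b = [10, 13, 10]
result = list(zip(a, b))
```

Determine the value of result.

Step 1: zip stops at shortest (len(a)=4, len(b)=3):
  Index 0: (7, 10)
  Index 1: (7, 13)
  Index 2: (5, 10)
Step 2: Last element of a (8) has no pair, dropped.
Therefore result = [(7, 10), (7, 13), (5, 10)].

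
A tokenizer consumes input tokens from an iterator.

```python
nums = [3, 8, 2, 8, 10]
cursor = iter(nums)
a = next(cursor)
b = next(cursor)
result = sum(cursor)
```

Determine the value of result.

Step 1: Create iterator over [3, 8, 2, 8, 10].
Step 2: a = next() = 3, b = next() = 8.
Step 3: sum() of remaining [2, 8, 10] = 20.
Therefore result = 20.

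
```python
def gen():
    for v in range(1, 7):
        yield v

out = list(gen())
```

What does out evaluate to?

Step 1: The generator yields each value from range(1, 7).
Step 2: list() consumes all yields: [1, 2, 3, 4, 5, 6].
Therefore out = [1, 2, 3, 4, 5, 6].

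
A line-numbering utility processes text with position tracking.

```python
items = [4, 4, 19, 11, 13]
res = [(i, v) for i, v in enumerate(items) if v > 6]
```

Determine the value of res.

Step 1: Filter enumerate([4, 4, 19, 11, 13]) keeping v > 6:
  (0, 4): 4 <= 6, excluded
  (1, 4): 4 <= 6, excluded
  (2, 19): 19 > 6, included
  (3, 11): 11 > 6, included
  (4, 13): 13 > 6, included
Therefore res = [(2, 19), (3, 11), (4, 13)].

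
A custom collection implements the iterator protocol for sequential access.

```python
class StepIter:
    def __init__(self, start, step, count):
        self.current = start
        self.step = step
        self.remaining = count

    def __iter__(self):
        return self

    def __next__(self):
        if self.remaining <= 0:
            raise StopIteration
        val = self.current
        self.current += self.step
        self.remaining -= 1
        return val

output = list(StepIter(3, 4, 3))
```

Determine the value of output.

Step 1: StepIter starts at 3, increments by 4, for 3 steps:
  Yield 3, then current += 4
  Yield 7, then current += 4
  Yield 11, then current += 4
Therefore output = [3, 7, 11].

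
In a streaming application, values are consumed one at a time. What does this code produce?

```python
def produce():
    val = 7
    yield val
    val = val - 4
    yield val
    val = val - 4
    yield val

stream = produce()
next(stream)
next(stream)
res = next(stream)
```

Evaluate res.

Step 1: Trace through generator execution:
  Yield 1: val starts at 7, yield 7
  Yield 2: val = 7 - 4 = 3, yield 3
  Yield 3: val = 3 - 4 = -1, yield -1
Step 2: First next() gets 7, second next() gets the second value, third next() yields -1.
Therefore res = -1.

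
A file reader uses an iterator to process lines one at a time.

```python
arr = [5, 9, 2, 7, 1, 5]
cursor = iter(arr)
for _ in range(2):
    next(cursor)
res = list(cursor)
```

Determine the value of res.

Step 1: Create iterator over [5, 9, 2, 7, 1, 5].
Step 2: Advance 2 positions (consuming [5, 9]).
Step 3: list() collects remaining elements: [2, 7, 1, 5].
Therefore res = [2, 7, 1, 5].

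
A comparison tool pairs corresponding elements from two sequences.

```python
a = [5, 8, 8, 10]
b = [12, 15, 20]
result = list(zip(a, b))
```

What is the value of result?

Step 1: zip stops at shortest (len(a)=4, len(b)=3):
  Index 0: (5, 12)
  Index 1: (8, 15)
  Index 2: (8, 20)
Step 2: Last element of a (10) has no pair, dropped.
Therefore result = [(5, 12), (8, 15), (8, 20)].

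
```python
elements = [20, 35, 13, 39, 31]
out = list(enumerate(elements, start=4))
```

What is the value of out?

Step 1: enumerate with start=4:
  (4, 20)
  (5, 35)
  (6, 13)
  (7, 39)
  (8, 31)
Therefore out = [(4, 20), (5, 35), (6, 13), (7, 39), (8, 31)].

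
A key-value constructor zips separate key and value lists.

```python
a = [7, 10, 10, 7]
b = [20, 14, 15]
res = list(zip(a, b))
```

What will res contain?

Step 1: zip stops at shortest (len(a)=4, len(b)=3):
  Index 0: (7, 20)
  Index 1: (10, 14)
  Index 2: (10, 15)
Step 2: Last element of a (7) has no pair, dropped.
Therefore res = [(7, 20), (10, 14), (10, 15)].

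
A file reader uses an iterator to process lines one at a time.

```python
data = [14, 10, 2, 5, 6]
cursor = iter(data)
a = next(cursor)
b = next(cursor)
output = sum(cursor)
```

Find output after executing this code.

Step 1: Create iterator over [14, 10, 2, 5, 6].
Step 2: a = next() = 14, b = next() = 10.
Step 3: sum() of remaining [2, 5, 6] = 13.
Therefore output = 13.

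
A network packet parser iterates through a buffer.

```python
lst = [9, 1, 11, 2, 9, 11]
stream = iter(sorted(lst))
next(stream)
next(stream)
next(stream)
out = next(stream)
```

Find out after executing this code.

Step 1: sorted([9, 1, 11, 2, 9, 11]) = [1, 2, 9, 9, 11, 11].
Step 2: Create iterator and skip 3 elements.
Step 3: next() returns 9.
Therefore out = 9.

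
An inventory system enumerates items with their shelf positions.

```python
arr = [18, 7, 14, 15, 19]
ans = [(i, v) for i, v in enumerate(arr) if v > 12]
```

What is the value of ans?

Step 1: Filter enumerate([18, 7, 14, 15, 19]) keeping v > 12:
  (0, 18): 18 > 12, included
  (1, 7): 7 <= 12, excluded
  (2, 14): 14 > 12, included
  (3, 15): 15 > 12, included
  (4, 19): 19 > 12, included
Therefore ans = [(0, 18), (2, 14), (3, 15), (4, 19)].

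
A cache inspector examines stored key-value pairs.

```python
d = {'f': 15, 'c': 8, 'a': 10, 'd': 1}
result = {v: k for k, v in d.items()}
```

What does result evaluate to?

Step 1: Invert dict (swap keys and values):
  'f': 15 -> 15: 'f'
  'c': 8 -> 8: 'c'
  'a': 10 -> 10: 'a'
  'd': 1 -> 1: 'd'
Therefore result = {15: 'f', 8: 'c', 10: 'a', 1: 'd'}.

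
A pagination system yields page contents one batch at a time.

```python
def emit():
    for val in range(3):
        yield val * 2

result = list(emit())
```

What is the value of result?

Step 1: For each val in range(3), yield val * 2:
  val=0: yield 0 * 2 = 0
  val=1: yield 1 * 2 = 2
  val=2: yield 2 * 2 = 4
Therefore result = [0, 2, 4].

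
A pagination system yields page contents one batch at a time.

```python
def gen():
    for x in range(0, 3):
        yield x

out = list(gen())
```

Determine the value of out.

Step 1: The generator yields each value from range(0, 3).
Step 2: list() consumes all yields: [0, 1, 2].
Therefore out = [0, 1, 2].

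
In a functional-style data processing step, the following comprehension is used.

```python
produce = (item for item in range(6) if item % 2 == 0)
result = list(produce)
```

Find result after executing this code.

Step 1: Filter range(6) keeping only even values:
  item=0: even, included
  item=1: odd, excluded
  item=2: even, included
  item=3: odd, excluded
  item=4: even, included
  item=5: odd, excluded
Therefore result = [0, 2, 4].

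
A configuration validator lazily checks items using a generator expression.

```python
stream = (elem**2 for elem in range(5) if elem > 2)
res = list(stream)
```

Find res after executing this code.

Step 1: For range(5), keep elem > 2, then square:
  elem=0: 0 <= 2, excluded
  elem=1: 1 <= 2, excluded
  elem=2: 2 <= 2, excluded
  elem=3: 3 > 2, yield 3**2 = 9
  elem=4: 4 > 2, yield 4**2 = 16
Therefore res = [9, 16].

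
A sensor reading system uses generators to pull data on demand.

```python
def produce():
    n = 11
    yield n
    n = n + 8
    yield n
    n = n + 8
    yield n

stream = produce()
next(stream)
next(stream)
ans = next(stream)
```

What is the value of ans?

Step 1: Trace through generator execution:
  Yield 1: n starts at 11, yield 11
  Yield 2: n = 11 + 8 = 19, yield 19
  Yield 3: n = 19 + 8 = 27, yield 27
Step 2: First next() gets 11, second next() gets the second value, third next() yields 27.
Therefore ans = 27.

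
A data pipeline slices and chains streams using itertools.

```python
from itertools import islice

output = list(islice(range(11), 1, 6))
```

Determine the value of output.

Step 1: islice(range(11), 1, 6) takes elements at indices [1, 6).
Step 2: Elements: [1, 2, 3, 4, 5].
Therefore output = [1, 2, 3, 4, 5].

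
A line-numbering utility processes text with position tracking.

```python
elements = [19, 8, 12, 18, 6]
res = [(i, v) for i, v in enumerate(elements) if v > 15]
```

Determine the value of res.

Step 1: Filter enumerate([19, 8, 12, 18, 6]) keeping v > 15:
  (0, 19): 19 > 15, included
  (1, 8): 8 <= 15, excluded
  (2, 12): 12 <= 15, excluded
  (3, 18): 18 > 15, included
  (4, 6): 6 <= 15, excluded
Therefore res = [(0, 19), (3, 18)].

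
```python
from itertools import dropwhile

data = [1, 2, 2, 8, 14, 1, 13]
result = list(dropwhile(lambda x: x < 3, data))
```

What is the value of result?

Step 1: dropwhile drops elements while < 3:
  1 < 3: dropped
  2 < 3: dropped
  2 < 3: dropped
  8: kept (dropping stopped)
Step 2: Remaining elements kept regardless of condition.
Therefore result = [8, 14, 1, 13].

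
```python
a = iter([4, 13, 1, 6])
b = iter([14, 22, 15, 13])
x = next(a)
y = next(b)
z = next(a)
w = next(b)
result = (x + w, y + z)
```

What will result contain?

Step 1: a iterates [4, 13, 1, 6], b iterates [14, 22, 15, 13].
Step 2: x = next(a) = 4, y = next(b) = 14.
Step 3: z = next(a) = 13, w = next(b) = 22.
Step 4: result = (4 + 22, 14 + 13) = (26, 27).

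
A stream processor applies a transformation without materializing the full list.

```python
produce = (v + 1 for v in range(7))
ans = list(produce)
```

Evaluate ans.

Step 1: For each v in range(7), compute v+1:
  v=0: 0+1 = 1
  v=1: 1+1 = 2
  v=2: 2+1 = 3
  v=3: 3+1 = 4
  v=4: 4+1 = 5
  v=5: 5+1 = 6
  v=6: 6+1 = 7
Therefore ans = [1, 2, 3, 4, 5, 6, 7].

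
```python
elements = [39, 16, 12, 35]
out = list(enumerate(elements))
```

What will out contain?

Step 1: enumerate pairs each element with its index:
  (0, 39)
  (1, 16)
  (2, 12)
  (3, 35)
Therefore out = [(0, 39), (1, 16), (2, 12), (3, 35)].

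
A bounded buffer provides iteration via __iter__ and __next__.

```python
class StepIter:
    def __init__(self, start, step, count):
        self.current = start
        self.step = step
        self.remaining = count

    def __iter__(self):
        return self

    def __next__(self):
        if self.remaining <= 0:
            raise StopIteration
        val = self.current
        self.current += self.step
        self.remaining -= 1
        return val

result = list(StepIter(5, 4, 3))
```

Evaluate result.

Step 1: StepIter starts at 5, increments by 4, for 3 steps:
  Yield 5, then current += 4
  Yield 9, then current += 4
  Yield 13, then current += 4
Therefore result = [5, 9, 13].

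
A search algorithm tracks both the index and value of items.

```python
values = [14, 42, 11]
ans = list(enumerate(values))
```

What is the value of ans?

Step 1: enumerate pairs each element with its index:
  (0, 14)
  (1, 42)
  (2, 11)
Therefore ans = [(0, 14), (1, 42), (2, 11)].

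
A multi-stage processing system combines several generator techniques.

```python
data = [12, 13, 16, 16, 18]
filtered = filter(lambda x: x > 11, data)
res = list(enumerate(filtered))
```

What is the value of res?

Step 1: Filter [12, 13, 16, 16, 18] for > 11: [12, 13, 16, 16, 18].
Step 2: enumerate re-indexes from 0: [(0, 12), (1, 13), (2, 16), (3, 16), (4, 18)].
Therefore res = [(0, 12), (1, 13), (2, 16), (3, 16), (4, 18)].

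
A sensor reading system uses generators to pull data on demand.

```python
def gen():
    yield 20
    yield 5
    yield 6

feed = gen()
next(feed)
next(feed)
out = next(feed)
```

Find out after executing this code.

Step 1: gen() creates a generator.
Step 2: next(feed) yields 20 (consumed and discarded).
Step 3: next(feed) yields 5 (consumed and discarded).
Step 4: next(feed) yields 6, assigned to out.
Therefore out = 6.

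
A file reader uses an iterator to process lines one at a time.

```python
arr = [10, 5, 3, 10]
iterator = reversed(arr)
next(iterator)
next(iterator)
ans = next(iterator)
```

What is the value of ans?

Step 1: reversed([10, 5, 3, 10]) gives iterator: [10, 3, 5, 10].
Step 2: First next() = 10, second next() = 3.
Step 3: Third next() = 5.
Therefore ans = 5.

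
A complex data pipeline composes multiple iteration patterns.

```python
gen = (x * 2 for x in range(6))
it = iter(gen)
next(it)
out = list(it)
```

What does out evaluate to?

Step 1: Generator produces [0, 2, 4, 6, 8, 10].
Step 2: next(it) consumes first element (0).
Step 3: list(it) collects remaining: [2, 4, 6, 8, 10].
Therefore out = [2, 4, 6, 8, 10].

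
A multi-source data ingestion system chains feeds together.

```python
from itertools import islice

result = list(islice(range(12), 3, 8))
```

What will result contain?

Step 1: islice(range(12), 3, 8) takes elements at indices [3, 8).
Step 2: Elements: [3, 4, 5, 6, 7].
Therefore result = [3, 4, 5, 6, 7].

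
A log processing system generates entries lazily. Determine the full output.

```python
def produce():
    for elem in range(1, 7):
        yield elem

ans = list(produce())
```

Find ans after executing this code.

Step 1: The generator yields each value from range(1, 7).
Step 2: list() consumes all yields: [1, 2, 3, 4, 5, 6].
Therefore ans = [1, 2, 3, 4, 5, 6].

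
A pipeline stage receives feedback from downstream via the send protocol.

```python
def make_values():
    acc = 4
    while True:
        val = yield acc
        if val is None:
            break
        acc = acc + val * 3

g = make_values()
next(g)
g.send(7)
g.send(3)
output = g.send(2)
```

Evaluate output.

Step 1: next() -> yield acc=4.
Step 2: send(7) -> val=7, acc = 4 + 7*3 = 25, yield 25.
Step 3: send(3) -> val=3, acc = 25 + 3*3 = 34, yield 34.
Step 4: send(2) -> val=2, acc = 34 + 2*3 = 40, yield 40.
Therefore output = 40.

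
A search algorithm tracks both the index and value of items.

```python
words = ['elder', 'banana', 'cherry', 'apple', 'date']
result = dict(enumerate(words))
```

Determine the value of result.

Step 1: enumerate pairs indices with words:
  0 -> 'elder'
  1 -> 'banana'
  2 -> 'cherry'
  3 -> 'apple'
  4 -> 'date'
Therefore result = {0: 'elder', 1: 'banana', 2: 'cherry', 3: 'apple', 4: 'date'}.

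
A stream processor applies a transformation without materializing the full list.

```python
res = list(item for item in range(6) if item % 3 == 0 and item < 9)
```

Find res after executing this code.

Step 1: Filter range(6) where item % 3 == 0 and item < 9:
  item=0: both conditions met, included
  item=1: excluded (1 % 3 != 0)
  item=2: excluded (2 % 3 != 0)
  item=3: both conditions met, included
  item=4: excluded (4 % 3 != 0)
  item=5: excluded (5 % 3 != 0)
Therefore res = [0, 3].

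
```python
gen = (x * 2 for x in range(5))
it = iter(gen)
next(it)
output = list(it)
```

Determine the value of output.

Step 1: Generator produces [0, 2, 4, 6, 8].
Step 2: next(it) consumes first element (0).
Step 3: list(it) collects remaining: [2, 4, 6, 8].
Therefore output = [2, 4, 6, 8].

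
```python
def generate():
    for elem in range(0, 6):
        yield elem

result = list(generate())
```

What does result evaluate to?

Step 1: The generator yields each value from range(0, 6).
Step 2: list() consumes all yields: [0, 1, 2, 3, 4, 5].
Therefore result = [0, 1, 2, 3, 4, 5].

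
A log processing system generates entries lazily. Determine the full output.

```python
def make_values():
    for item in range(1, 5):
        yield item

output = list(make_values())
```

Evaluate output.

Step 1: The generator yields each value from range(1, 5).
Step 2: list() consumes all yields: [1, 2, 3, 4].
Therefore output = [1, 2, 3, 4].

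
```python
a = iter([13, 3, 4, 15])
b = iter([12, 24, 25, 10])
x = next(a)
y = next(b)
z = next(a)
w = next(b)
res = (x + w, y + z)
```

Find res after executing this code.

Step 1: a iterates [13, 3, 4, 15], b iterates [12, 24, 25, 10].
Step 2: x = next(a) = 13, y = next(b) = 12.
Step 3: z = next(a) = 3, w = next(b) = 24.
Step 4: res = (13 + 24, 12 + 3) = (37, 15).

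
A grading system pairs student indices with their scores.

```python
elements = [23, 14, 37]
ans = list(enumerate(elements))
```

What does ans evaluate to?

Step 1: enumerate pairs each element with its index:
  (0, 23)
  (1, 14)
  (2, 37)
Therefore ans = [(0, 23), (1, 14), (2, 37)].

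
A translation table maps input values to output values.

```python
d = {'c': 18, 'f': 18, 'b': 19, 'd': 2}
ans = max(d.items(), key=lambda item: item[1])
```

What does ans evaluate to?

Step 1: Find item with maximum value:
  ('c', 18)
  ('f', 18)
  ('b', 19)
  ('d', 2)
Step 2: Maximum value is 19 at key 'b'.
Therefore ans = ('b', 19).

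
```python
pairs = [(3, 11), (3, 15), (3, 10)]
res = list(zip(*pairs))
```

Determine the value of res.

Step 1: zip(*pairs) transposes: unzips [(3, 11), (3, 15), (3, 10)] into separate sequences.
Step 2: First elements: (3, 3, 3), second elements: (11, 15, 10).
Therefore res = [(3, 3, 3), (11, 15, 10)].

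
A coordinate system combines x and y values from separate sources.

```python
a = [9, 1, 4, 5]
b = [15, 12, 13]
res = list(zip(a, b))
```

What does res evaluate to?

Step 1: zip stops at shortest (len(a)=4, len(b)=3):
  Index 0: (9, 15)
  Index 1: (1, 12)
  Index 2: (4, 13)
Step 2: Last element of a (5) has no pair, dropped.
Therefore res = [(9, 15), (1, 12), (4, 13)].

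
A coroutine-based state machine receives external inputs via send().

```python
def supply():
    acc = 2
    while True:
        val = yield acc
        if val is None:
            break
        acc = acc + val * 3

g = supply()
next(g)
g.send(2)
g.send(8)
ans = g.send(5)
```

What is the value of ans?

Step 1: next() -> yield acc=2.
Step 2: send(2) -> val=2, acc = 2 + 2*3 = 8, yield 8.
Step 3: send(8) -> val=8, acc = 8 + 8*3 = 32, yield 32.
Step 4: send(5) -> val=5, acc = 32 + 5*3 = 47, yield 47.
Therefore ans = 47.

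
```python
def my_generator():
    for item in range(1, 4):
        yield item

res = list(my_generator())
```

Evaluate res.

Step 1: The generator yields each value from range(1, 4).
Step 2: list() consumes all yields: [1, 2, 3].
Therefore res = [1, 2, 3].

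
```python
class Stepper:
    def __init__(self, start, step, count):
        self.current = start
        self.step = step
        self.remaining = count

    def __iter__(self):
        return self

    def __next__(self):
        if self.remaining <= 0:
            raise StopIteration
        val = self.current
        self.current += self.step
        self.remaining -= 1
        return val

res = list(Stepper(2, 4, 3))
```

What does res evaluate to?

Step 1: Stepper starts at 2, increments by 4, for 3 steps:
  Yield 2, then current += 4
  Yield 6, then current += 4
  Yield 10, then current += 4
Therefore res = [2, 6, 10].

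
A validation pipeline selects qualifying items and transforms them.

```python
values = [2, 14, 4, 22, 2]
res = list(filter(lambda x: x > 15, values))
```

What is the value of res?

Step 1: Filter elements > 15:
  2: removed
  14: removed
  4: removed
  22: kept
  2: removed
Therefore res = [22].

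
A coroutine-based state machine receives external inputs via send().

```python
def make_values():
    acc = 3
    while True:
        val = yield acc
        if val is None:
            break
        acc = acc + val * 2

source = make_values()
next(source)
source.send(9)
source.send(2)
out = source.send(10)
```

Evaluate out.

Step 1: next() -> yield acc=3.
Step 2: send(9) -> val=9, acc = 3 + 9*2 = 21, yield 21.
Step 3: send(2) -> val=2, acc = 21 + 2*2 = 25, yield 25.
Step 4: send(10) -> val=10, acc = 25 + 10*2 = 45, yield 45.
Therefore out = 45.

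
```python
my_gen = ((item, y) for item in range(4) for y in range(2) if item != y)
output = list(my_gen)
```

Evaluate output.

Step 1: Nested generator over range(4) x range(2) where item != y:
  (0, 0): excluded (item == y)
  (0, 1): included
  (1, 0): included
  (1, 1): excluded (item == y)
  (2, 0): included
  (2, 1): included
  (3, 0): included
  (3, 1): included
Therefore output = [(0, 1), (1, 0), (2, 0), (2, 1), (3, 0), (3, 1)].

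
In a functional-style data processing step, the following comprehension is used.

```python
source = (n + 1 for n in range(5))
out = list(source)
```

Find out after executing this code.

Step 1: For each n in range(5), compute n+1:
  n=0: 0+1 = 1
  n=1: 1+1 = 2
  n=2: 2+1 = 3
  n=3: 3+1 = 4
  n=4: 4+1 = 5
Therefore out = [1, 2, 3, 4, 5].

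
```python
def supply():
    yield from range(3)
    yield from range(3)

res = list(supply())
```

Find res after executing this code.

Step 1: Trace yields in order:
  yield 0
  yield 1
  yield 2
  yield 0
  yield 1
  yield 2
Therefore res = [0, 1, 2, 0, 1, 2].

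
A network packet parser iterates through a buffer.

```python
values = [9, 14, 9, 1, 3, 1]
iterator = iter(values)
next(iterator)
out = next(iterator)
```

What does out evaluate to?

Step 1: Create iterator over [9, 14, 9, 1, 3, 1].
Step 2: next() consumes 9.
Step 3: next() returns 14.
Therefore out = 14.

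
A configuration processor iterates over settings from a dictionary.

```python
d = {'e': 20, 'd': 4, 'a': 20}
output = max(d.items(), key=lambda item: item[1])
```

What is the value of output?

Step 1: Find item with maximum value:
  ('e', 20)
  ('d', 4)
  ('a', 20)
Step 2: Maximum value is 20 at key 'e'.
Therefore output = ('e', 20).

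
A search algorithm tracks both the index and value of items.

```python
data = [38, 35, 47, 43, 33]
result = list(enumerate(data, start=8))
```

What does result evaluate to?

Step 1: enumerate with start=8:
  (8, 38)
  (9, 35)
  (10, 47)
  (11, 43)
  (12, 33)
Therefore result = [(8, 38), (9, 35), (10, 47), (11, 43), (12, 33)].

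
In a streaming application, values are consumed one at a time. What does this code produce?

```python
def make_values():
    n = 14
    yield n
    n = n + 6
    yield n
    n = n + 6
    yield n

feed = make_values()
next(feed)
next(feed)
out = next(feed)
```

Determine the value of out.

Step 1: Trace through generator execution:
  Yield 1: n starts at 14, yield 14
  Yield 2: n = 14 + 6 = 20, yield 20
  Yield 3: n = 20 + 6 = 26, yield 26
Step 2: First next() gets 14, second next() gets the second value, third next() yields 26.
Therefore out = 26.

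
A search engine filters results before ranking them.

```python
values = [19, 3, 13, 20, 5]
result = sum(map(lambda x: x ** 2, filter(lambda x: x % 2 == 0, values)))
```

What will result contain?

Step 1: Filter even numbers from [19, 3, 13, 20, 5]: [20]
Step 2: Square each: [400]
Step 3: Sum = 400.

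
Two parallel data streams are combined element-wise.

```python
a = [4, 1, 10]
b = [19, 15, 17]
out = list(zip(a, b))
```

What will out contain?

Step 1: zip pairs elements at same index:
  Index 0: (4, 19)
  Index 1: (1, 15)
  Index 2: (10, 17)
Therefore out = [(4, 19), (1, 15), (10, 17)].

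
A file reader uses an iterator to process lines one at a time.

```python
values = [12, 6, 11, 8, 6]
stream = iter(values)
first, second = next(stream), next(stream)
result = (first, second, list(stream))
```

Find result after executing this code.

Step 1: Create iterator over [12, 6, 11, 8, 6].
Step 2: first = 12, second = 6.
Step 3: Remaining elements: [11, 8, 6].
Therefore result = (12, 6, [11, 8, 6]).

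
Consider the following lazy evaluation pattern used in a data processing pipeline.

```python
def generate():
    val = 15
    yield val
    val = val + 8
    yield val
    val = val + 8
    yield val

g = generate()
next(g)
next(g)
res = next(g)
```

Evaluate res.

Step 1: Trace through generator execution:
  Yield 1: val starts at 15, yield 15
  Yield 2: val = 15 + 8 = 23, yield 23
  Yield 3: val = 23 + 8 = 31, yield 31
Step 2: First next() gets 15, second next() gets the second value, third next() yields 31.
Therefore res = 31.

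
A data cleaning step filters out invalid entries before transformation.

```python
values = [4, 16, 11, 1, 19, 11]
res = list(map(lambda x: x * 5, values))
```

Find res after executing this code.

Step 1: Apply lambda x: x * 5 to each element:
  4 -> 20
  16 -> 80
  11 -> 55
  1 -> 5
  19 -> 95
  11 -> 55
Therefore res = [20, 80, 55, 5, 95, 55].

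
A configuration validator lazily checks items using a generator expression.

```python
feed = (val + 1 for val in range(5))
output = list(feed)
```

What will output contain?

Step 1: For each val in range(5), compute val+1:
  val=0: 0+1 = 1
  val=1: 1+1 = 2
  val=2: 2+1 = 3
  val=3: 3+1 = 4
  val=4: 4+1 = 5
Therefore output = [1, 2, 3, 4, 5].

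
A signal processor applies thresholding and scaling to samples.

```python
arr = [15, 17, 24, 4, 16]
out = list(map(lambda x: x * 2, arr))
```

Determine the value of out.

Step 1: Apply lambda x: x * 2 to each element:
  15 -> 30
  17 -> 34
  24 -> 48
  4 -> 8
  16 -> 32
Therefore out = [30, 34, 48, 8, 32].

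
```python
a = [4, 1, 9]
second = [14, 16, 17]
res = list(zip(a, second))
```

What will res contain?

Step 1: zip pairs elements at same index:
  Index 0: (4, 14)
  Index 1: (1, 16)
  Index 2: (9, 17)
Therefore res = [(4, 14), (1, 16), (9, 17)].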